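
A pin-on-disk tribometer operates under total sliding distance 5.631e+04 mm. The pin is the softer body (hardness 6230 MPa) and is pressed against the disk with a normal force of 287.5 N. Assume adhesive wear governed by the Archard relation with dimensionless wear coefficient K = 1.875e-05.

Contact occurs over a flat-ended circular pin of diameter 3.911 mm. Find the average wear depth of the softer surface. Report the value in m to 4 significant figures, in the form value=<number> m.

Every step keeps exact precision. Intermediates appear rounded; a lone final rounding to 4 significant figures.
Convert: Distance L = 5.631e+04 mm = 56.31 m.
Convert: Hardness H = 6230 MPa = 6.230e+09 Pa.
Convert: Pin diameter d = 3.911 mm = 0.003911 m. Contact area A = π·d²/4 = π·(0.003911 m)²/4 = 1.201e-05 m².
In SI base units, W = 287.5 N, H = 6.230e+09 Pa, K = 1.875e-05.
Archard relation: V = K·W·L/H = 1.875e-05 · 287.5 · 56.31 / 6.230e+09 = 4.872e-11 m³.
Depth of wear h = V/A = 4.872e-11 / 1.201e-05 = 4.056e-06 m.

value=4.056e-06 m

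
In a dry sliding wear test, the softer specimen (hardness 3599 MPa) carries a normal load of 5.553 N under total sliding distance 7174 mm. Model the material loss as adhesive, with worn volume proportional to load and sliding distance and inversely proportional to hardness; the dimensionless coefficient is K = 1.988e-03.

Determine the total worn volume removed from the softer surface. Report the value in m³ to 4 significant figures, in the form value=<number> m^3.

Each operation keeps full precision — shown intermediates are rounded — rounded once at the end to four significant digits.
Convert: Path length L = 7174 mm = 7.174 m.
Convert: Hardness H = 3599 MPa = 3.599e+09 Pa.
In SI base units: W = 5.553 N, H = 3.599e+09 Pa, K = 1.988e-03.
Volume removed: V = K·W·L/H = 1.988e-03 · 5.553 · 7.174 / 3.599e+09 = 2.201e-11 m³.

value=2.201e-11 m^3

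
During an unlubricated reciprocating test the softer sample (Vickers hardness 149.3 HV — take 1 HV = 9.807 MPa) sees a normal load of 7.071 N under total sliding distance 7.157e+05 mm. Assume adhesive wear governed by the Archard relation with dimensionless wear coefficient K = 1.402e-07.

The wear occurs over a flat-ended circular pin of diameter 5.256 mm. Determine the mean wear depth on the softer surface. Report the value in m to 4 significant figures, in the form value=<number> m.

All arithmetic keeps exact precision. Intermediates are printed rounded, and one last rounding, at four significant figures.
Path length L = 7.157e+05 mm = 715.7 m.
Hardness H = 149.3 HV × 9.807 MPa/HV = 1464 MPa = 1.464e+09 Pa.
Pin diameter d = 5.256 mm = 0.005256 m. Contact area A = π·d²/4 = π·(0.005256 m)²/4 = 2.170e-05 m².
In SI base units: W = 7.071 N, H = 1.464e+09 Pa, K = 1.402e-07.
Archard relation: V = K·W·L/H = 1.402e-07 · 7.071 · 715.7 / 1.464e+09 = 4.846e-13 m³.
Depth h = V/A = 4.846e-13 / 2.170e-05 = 2.233e-08 m.

value=2.233e-08 m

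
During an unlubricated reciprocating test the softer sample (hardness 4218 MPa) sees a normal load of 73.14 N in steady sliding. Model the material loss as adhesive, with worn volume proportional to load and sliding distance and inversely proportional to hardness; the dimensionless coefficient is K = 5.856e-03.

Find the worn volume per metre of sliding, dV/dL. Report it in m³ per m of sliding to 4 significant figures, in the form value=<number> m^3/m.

value=1.015e-10 m^3/m

Quoted intermediates are rounded; the algebra keeps full precision; a lone final rounding, at four significant digits.
Hardness H = 4218 MPa = 4.218e+09 Pa.
Collected in SI base units: W = 73.14 N, H = 4.218e+09 Pa, K = 5.856e-03.
Volumetric rate dV/dL = K·W/H (no L dependence): 5.856e-03 · 73.14 / 4.218e+09 = 1.015e-10 m³/m.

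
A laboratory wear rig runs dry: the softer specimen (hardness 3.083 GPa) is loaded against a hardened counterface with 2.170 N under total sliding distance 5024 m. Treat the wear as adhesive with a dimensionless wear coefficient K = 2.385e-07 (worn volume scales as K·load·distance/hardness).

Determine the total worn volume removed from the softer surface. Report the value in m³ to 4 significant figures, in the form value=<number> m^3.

Intermediates appear rounded — every step holds exact precision; rounded once at the end: 4 significant digits.
Convert: Hardness H = 3.083 GPa = 3.083e+09 Pa.
Expressed in SI base units: W = 2.170 N, H = 3.083e+09 Pa, K = 2.385e-07.
Archard volume V = K·W·L/H = 2.385e-07 · 2.170 · 5024 / 3.083e+09 = 8.434e-13 m³.

value=8.434e-13 m^3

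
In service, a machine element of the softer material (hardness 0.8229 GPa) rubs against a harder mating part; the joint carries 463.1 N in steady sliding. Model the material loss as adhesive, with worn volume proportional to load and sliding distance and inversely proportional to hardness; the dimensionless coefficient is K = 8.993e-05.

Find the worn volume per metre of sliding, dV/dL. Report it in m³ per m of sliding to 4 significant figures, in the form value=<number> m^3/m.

All arithmetic runs at full precision; the intermediates are printed rounded, and rounded once at the end, at four significant digits.
Convert: Hardness H = 0.8229 GPa = 8.229e+08 Pa.
As SI base values: W = 463.1 N, H = 8.229e+08 Pa, K = 8.993e-05.
The wear rate dV/dL = K·W/H: 8.993e-05 · 463.1 / 8.229e+08 = 5.061e-11 m³/m.

value=5.061e-11 m^3/m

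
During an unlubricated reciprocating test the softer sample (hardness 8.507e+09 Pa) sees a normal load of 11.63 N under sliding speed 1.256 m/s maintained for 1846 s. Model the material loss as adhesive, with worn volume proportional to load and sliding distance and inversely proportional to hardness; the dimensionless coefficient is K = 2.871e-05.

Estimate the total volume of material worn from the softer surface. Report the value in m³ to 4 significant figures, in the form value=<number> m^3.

Intermediates appear rounded; the computation holds exact precision — one final rounding: four significant digits.
Sliding distance L = v·t = 1.256 m/s × 1846 s = 2319 m.
Working in SI base units: W = 11.63 N, H = 8.507e+09 Pa, K = 2.871e-05.
Volume removed: V = K·W·L/H = 2.871e-05 · 11.63 · 2319 / 8.507e+09 = 9.100e-11 m³.

value=9.100e-11 m^3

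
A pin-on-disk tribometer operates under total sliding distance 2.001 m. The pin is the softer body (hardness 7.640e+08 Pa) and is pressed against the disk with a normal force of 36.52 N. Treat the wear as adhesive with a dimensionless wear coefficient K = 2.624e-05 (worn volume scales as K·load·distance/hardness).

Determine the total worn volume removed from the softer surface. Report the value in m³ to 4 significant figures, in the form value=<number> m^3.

The intermediates appear rounded; the algebra carries full float precision — rounded once at the end, at four significant digits.
As SI base values: W = 36.52 N, H = 7.640e+08 Pa, K = 2.624e-05.
Volume removed: V = K·W·L/H = 2.624e-05 · 36.52 · 2.001 / 7.640e+08 = 2.510e-12 m³.

value=2.510e-12 m^3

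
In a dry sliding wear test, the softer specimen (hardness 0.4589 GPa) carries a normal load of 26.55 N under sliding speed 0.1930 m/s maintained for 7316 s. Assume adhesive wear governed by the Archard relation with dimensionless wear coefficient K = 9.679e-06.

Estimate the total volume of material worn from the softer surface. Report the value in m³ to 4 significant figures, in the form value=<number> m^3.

value=7.907e-10 m^3

All arithmetic carries full float precision; displayed values are rounded — one last rounding, at four significant figures.
The distance L = v·t = 0.1930 m/s × 7316 s = 1412 m.
Hardness H = 0.4589 GPa = 4.589e+08 Pa.
In SI base units: W = 26.55 N, H = 4.589e+08 Pa, K = 9.679e-06.
Archard volume V = K·W·L/H = 9.679e-06 · 26.55 · 1412 / 4.589e+08 = 7.907e-10 m³.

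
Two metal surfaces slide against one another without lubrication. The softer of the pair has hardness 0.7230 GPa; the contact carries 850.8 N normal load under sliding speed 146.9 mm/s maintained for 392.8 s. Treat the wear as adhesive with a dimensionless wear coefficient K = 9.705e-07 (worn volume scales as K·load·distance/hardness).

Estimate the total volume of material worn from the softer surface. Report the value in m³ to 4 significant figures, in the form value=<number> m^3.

value=6.590e-11 m^3

All arithmetic maintains exact precision. Intermediate values are printed rounded, and one last rounding: 4 significant digits.
Convert: Sliding speed v = 146.9 mm/s = 0.1469 m/s. Total distance L = v·t = 0.1469 m/s × 392.8 s = 57.70 m.
Convert: Hardness H = 0.7230 GPa = 7.230e+08 Pa.
In SI base units: W = 850.8 N, H = 7.230e+08 Pa, K = 9.705e-07.
Apply Archard: V = K·W·L/H = 9.705e-07 · 850.8 · 57.70 / 7.230e+08 = 6.590e-11 m³.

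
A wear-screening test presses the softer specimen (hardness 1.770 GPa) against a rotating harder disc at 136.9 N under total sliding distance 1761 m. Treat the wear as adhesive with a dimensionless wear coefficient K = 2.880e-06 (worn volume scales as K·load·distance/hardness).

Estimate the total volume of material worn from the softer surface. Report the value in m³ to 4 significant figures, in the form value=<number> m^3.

value=3.923e-10 m^3

The computation holds full float precision — the intermediates are printed rounded; rounded once at the end to 4 significant digits.
Hardness H = 1.770 GPa = 1.770e+09 Pa.
In SI base units, W = 136.9 N, H = 1.770e+09 Pa, K = 2.880e-06.
By Archard's law, V = K·W·L/H = 2.880e-06 · 136.9 · 1761 / 1.770e+09 = 3.923e-10 m³.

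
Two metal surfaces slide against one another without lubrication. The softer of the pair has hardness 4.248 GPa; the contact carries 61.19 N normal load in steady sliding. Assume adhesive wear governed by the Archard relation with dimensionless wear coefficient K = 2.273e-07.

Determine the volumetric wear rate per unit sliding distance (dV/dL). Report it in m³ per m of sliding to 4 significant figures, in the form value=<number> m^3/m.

value=3.274e-15 m^3/m

Each operation holds full float precision; intermediate values are shown rounded; a lone final rounding to 4 significant figures.
Hardness H = 4.248 GPa = 4.248e+09 Pa.
Working in SI base units: W = 61.19 N, H = 4.248e+09 Pa, K = 2.273e-07.
Volumetric rate dV/dL = K·W/H, per unit distance: 2.273e-07 · 61.19 / 4.248e+09 = 3.274e-15 m³/m.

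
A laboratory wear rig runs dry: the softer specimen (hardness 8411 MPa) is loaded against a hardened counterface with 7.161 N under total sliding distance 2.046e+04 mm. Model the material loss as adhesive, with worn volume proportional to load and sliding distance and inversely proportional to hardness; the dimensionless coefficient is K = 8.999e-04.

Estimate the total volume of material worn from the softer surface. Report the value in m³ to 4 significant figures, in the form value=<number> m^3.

The algebra maintains full precision. The intermediates are printed rounded, and a lone final rounding, at four significant figures.
Path length L = 2.046e+04 mm = 20.46 m.
Hardness H = 8411 MPa = 8.411e+09 Pa.
Restated in SI base units: W = 7.161 N, H = 8.411e+09 Pa, K = 8.999e-04.
Wear volume V = K·W·L/H = 8.999e-04 · 7.161 · 20.46 / 8.411e+09 = 1.568e-11 m³.

value=1.568e-11 m^3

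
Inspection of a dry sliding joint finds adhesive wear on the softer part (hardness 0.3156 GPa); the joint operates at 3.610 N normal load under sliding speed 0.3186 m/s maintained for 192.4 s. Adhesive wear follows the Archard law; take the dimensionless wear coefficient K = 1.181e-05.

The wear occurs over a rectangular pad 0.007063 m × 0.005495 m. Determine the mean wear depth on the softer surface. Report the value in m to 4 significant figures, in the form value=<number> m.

All working math carries full float precision. Intermediates are shown rounded; rounded just once, at 4 significant digits.
Convert: Path length L = v·t = 0.3186 m/s × 192.4 s = 61.30 m.
Convert: Hardness H = 0.3156 GPa = 3.156e+08 Pa.
Convert: Contact area A = 0.007063 m × 0.005495 m = 3.881e-05 m².
In SI base units, W = 3.610 N, H = 3.156e+08 Pa, K = 1.181e-05.
Volume removed: V = K·W·L/H = 1.181e-05 · 3.610 · 61.30 / 3.156e+08 = 8.281e-12 m³.
Wear depth h = V/A = 8.281e-12 / 3.881e-05 = 2.134e-07 m.

value=2.134e-07 m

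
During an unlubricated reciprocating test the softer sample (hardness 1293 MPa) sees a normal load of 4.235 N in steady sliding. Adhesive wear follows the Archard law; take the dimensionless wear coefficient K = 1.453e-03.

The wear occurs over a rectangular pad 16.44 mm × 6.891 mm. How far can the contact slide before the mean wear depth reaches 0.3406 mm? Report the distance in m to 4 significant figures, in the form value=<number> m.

All arithmetic runs at full float precision; intermediate values are displayed rounded, and one final rounding, at four significant digits.
Hardness H = 1293 MPa = 1.293e+09 Pa.
Pad sides 16.44 mm × 6.891 mm = 0.01644 m × 0.006891 m. Contact area A = 0.01644 m × 0.006891 m = 1.133e-04 m².
Depth limit h_lim = 0.3406 mm = 3.406e-04 m.
SI base units throughout: W = 4.235 N, H = 1.293e+09 Pa, K = 1.453e-03.
Volume at the limit: V_lim = h_lim·A = 3.406e-04 · 1.133e-04 = 3.859e-08 m³.
Inverting, life L = V_lim·H/(K·W) = 3.859e-08 · 1.293e+09 / (1.453e-03 · 4.235) = 8108 m.

value=8108 m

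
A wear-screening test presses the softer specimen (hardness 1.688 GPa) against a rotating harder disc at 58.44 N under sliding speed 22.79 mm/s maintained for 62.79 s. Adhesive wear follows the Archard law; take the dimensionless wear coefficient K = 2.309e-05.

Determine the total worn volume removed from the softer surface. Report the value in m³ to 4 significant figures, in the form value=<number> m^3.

All working math holds full precision — intermediate values appear rounded. Rounded once at the end: 4 significant figures.
Sliding speed v = 22.79 mm/s = 0.02279 m/s. Total distance L = v·t = 0.02279 m/s × 62.79 s = 1.431 m.
Hardness H = 1.688 GPa = 1.688e+09 Pa.
Expressed in SI base units: W = 58.44 N, H = 1.688e+09 Pa, K = 2.309e-05.
Apply Archard: V = K·W·L/H = 2.309e-05 · 58.44 · 1.431 / 1.688e+09 = 1.144e-12 m³.

value=1.144e-12 m^3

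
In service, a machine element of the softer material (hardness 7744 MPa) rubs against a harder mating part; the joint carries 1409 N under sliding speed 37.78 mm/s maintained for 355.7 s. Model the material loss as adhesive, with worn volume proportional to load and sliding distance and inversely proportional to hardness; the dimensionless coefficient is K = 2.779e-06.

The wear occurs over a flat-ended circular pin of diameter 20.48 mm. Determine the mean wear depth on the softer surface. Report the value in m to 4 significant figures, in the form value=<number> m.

All arithmetic carries full float precision; displayed values are rounded — a lone final rounding to four significant figures.
Sliding speed v = 37.78 mm/s = 0.03778 m/s. Sliding distance L = v·t = 0.03778 m/s × 355.7 s = 13.44 m.
Hardness H = 7744 MPa = 7.744e+09 Pa.
Pin diameter d = 20.48 mm = 0.02048 m. Contact area A = π·d²/4 = π·(0.02048 m)²/4 = 3.294e-04 m².
In SI base units: W = 1409 N, H = 7.744e+09 Pa, K = 2.779e-06.
Wear volume V = K·W·L/H = 2.779e-06 · 1409 · 13.44 / 7.744e+09 = 6.795e-12 m³.
Mean wear depth h = V/A = 6.795e-12 / 3.294e-04 = 2.063e-08 m.

value=2.063e-08 m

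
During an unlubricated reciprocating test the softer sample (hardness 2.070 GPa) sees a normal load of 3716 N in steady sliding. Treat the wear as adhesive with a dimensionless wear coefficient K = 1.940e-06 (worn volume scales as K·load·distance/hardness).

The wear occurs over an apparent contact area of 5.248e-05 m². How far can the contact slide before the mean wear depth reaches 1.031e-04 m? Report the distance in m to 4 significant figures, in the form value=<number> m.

Intermediate values are printed rounded — each operation carries exact precision; rounded just once: four significant figures.
Hardness H = 2.070 GPa = 2.070e+09 Pa.
Expressed in SI base units: W = 3716 N, H = 2.070e+09 Pa, K = 1.940e-06.
Allowed volume V_lim = h_lim·A = 1.031e-04 · 5.248e-05 = 5.411e-09 m³.
So the life L = V_lim·H/(K·W) = 5.411e-09 · 2.070e+09 / (1.940e-06 · 3716) = 1554 m.

value=1554 m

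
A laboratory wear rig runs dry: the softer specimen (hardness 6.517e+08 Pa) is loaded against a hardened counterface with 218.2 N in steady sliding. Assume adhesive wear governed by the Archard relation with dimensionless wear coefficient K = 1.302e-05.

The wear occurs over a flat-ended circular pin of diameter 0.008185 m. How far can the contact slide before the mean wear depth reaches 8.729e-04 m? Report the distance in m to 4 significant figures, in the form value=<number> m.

value=1.054e+04 m

Intermediates are printed rounded, and every step holds full float precision. Rounded once at the end to 4 significant figures.
Convert: Contact area A = π·d²/4 = π·(0.008185 m)²/4 = 5.262e-05 m².
In SI base units, W = 218.2 N, H = 6.517e+08 Pa, K = 1.302e-05.
Allowed volume V_lim = h_lim·A = 8.729e-04 · 5.262e-05 = 4.593e-08 m³.
Sliding life L = V_lim·H/(K·W) = 4.593e-08 · 6.517e+08 / (1.302e-05 · 218.2) = 1.054e+04 m.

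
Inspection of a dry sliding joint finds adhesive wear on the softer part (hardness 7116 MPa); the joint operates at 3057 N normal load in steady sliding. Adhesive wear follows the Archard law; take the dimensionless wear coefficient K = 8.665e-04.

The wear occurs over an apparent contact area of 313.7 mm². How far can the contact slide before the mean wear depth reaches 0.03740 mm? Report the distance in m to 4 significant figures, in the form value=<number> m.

value=31.52 m

Intermediate values are printed rounded. Each operation carries exact precision, and rounded once at the end, at four significant figures.
Convert: Hardness H = 7116 MPa = 7.116e+09 Pa.
Convert: Contact area A = 313.7 mm² = 3.137e-04 m².
Convert: Depth limit h_lim = 0.03740 mm = 3.740e-05 m.
Restated in SI base units: W = 3057 N, H = 7.116e+09 Pa, K = 8.665e-04.
Allowed volume V_lim = h_lim·A = 3.740e-05 · 3.137e-04 = 1.173e-08 m³.
Inverting, life L = V_lim·H/(K·W) = 1.173e-08 · 7.116e+09 / (8.665e-04 · 3057) = 31.52 m.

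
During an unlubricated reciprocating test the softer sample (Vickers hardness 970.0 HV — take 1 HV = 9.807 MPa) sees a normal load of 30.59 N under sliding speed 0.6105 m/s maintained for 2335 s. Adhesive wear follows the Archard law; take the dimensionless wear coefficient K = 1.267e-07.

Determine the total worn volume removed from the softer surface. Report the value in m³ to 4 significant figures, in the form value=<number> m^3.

Displayed values are rounded, and the algebra runs at exact precision. Rounded just once to four significant figures.
Convert: Distance covered L = v·t = 0.6105 m/s × 2335 s = 1426 m.
Convert: Hardness H = 970.0 HV × 9.807 MPa/HV = 9513 MPa = 9.513e+09 Pa.
Working in SI base units: W = 30.59 N, H = 9.513e+09 Pa, K = 1.267e-07.
Apply Archard: V = K·W·L/H = 1.267e-07 · 30.59 · 1426 / 9.513e+09 = 5.808e-13 m³.

value=5.808e-13 m^3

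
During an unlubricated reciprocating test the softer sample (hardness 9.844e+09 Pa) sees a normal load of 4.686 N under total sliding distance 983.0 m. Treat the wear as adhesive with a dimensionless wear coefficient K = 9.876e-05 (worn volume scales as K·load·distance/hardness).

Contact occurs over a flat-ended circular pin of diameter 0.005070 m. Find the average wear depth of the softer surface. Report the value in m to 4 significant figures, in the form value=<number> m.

value=2.289e-06 m

Displayed values are rounded — each operation runs at full precision, and one last rounding to four significant digits.
Convert: Contact area A = π·d²/4 = π·(0.005070 m)²/4 = 2.019e-05 m².
Collected in SI base units: W = 4.686 N, H = 9.844e+09 Pa, K = 9.876e-05.
Worn volume V = K·W·L/H = 9.876e-05 · 4.686 · 983.0 / 9.844e+09 = 4.621e-11 m³.
Mean wear depth h = V/A = 4.621e-11 / 2.019e-05 = 2.289e-06 m.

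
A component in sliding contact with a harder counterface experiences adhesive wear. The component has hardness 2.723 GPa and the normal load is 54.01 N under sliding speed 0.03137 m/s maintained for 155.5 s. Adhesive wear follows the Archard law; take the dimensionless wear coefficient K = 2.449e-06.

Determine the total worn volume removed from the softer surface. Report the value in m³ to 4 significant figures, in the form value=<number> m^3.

The computation holds exact precision; intermediates are printed rounded. Rounded once at the end: 4 significant digits.
Distance L = v·t = 0.03137 m/s × 155.5 s = 4.878 m.
Hardness H = 2.723 GPa = 2.723e+09 Pa.
As SI base values: W = 54.01 N, H = 2.723e+09 Pa, K = 2.449e-06.
Archard volume V = K·W·L/H = 2.449e-06 · 54.01 · 4.878 / 2.723e+09 = 2.370e-13 m³.

value=2.370e-13 m^3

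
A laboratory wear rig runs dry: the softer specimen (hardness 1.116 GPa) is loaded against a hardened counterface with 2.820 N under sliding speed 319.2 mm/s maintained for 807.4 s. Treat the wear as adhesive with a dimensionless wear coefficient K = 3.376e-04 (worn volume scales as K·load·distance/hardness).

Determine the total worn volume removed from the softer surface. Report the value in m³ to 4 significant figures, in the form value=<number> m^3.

value=2.199e-10 m^3

Intermediates appear rounded, and each operation maintains full precision — a lone final rounding, at 4 significant figures.
Sliding speed v = 319.2 mm/s = 0.3192 m/s. Distance L = v·t = 0.3192 m/s × 807.4 s = 257.7 m.
Hardness H = 1.116 GPa = 1.116e+09 Pa.
Restated in SI base units: W = 2.820 N, H = 1.116e+09 Pa, K = 3.376e-04.
Archard volume V = K·W·L/H = 3.376e-04 · 2.820 · 257.7 / 1.116e+09 = 2.199e-10 m³.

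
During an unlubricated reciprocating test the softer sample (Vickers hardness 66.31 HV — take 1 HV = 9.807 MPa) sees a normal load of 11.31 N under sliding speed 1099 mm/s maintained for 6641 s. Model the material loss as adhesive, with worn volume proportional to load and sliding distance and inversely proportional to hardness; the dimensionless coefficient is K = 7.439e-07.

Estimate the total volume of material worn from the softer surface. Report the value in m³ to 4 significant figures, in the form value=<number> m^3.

value=9.443e-11 m^3

All arithmetic maintains full precision, and shown intermediates are rounded, and one last rounding, at four significant digits.
Convert: Sliding speed v = 1099 mm/s = 1.099 m/s. Path length L = v·t = 1.099 m/s × 6641 s = 7298 m.
Convert: Hardness H = 66.31 HV × 9.807 MPa/HV = 650.3 MPa = 6.503e+08 Pa.
In SI base units, W = 11.31 N, H = 6.503e+08 Pa, K = 7.439e-07.
By Archard's law, V = K·W·L/H = 7.439e-07 · 11.31 · 7298 / 6.503e+08 = 9.443e-11 m³.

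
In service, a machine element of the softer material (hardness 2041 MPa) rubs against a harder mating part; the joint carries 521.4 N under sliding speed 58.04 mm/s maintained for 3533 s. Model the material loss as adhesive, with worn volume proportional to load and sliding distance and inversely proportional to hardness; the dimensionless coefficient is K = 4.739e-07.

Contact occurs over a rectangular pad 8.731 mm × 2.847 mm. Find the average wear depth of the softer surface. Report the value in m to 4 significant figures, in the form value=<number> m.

The computation maintains full float precision. The intermediates are displayed rounded; one last rounding, at four significant figures.
Convert: Sliding speed v = 58.04 mm/s = 0.05804 m/s. Total distance L = v·t = 0.05804 m/s × 3533 s = 205.1 m.
Convert: Hardness H = 2041 MPa = 2.041e+09 Pa.
Convert: Pad sides 8.731 mm × 2.847 mm = 0.008731 m × 0.002847 m. Contact area A = 0.008731 m × 0.002847 m = 2.486e-05 m².
Expressed in SI base units: W = 521.4 N, H = 2.041e+09 Pa, K = 4.739e-07.
Volume removed: V = K·W·L/H = 4.739e-07 · 521.4 · 205.1 / 2.041e+09 = 2.482e-11 m³.
Mean depth h = V/A = 2.482e-11 / 2.486e-05 = 9.987e-07 m.

value=9.987e-07 m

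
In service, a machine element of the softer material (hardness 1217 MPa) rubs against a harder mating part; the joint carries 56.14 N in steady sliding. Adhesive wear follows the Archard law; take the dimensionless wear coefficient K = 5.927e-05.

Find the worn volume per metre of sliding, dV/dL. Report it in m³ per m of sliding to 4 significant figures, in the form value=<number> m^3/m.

Intermediates are shown rounded; the computation runs at full precision, and rounded just once, at 4 significant figures.
Hardness H = 1217 MPa = 1.217e+09 Pa.
SI base units throughout: W = 56.14 N, H = 1.217e+09 Pa, K = 5.927e-05.
The wear rate dV/dL = K·W/H: 5.927e-05 · 56.14 / 1.217e+09 = 2.734e-12 m³/m.

value=2.734e-12 m^3/m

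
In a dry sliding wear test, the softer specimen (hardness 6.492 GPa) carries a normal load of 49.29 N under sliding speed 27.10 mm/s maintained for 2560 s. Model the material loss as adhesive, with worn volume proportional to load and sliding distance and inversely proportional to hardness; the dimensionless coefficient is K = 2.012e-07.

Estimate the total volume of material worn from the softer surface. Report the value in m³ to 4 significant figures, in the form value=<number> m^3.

value=1.060e-13 m^3

The algebra carries full precision; the intermediates are displayed rounded. Rounded once at the end, at 4 significant figures.
Convert: Sliding speed v = 27.10 mm/s = 0.02710 m/s. The distance L = v·t = 0.02710 m/s × 2560 s = 69.38 m.
Convert: Hardness H = 6.492 GPa = 6.492e+09 Pa.
Collected in SI base units: W = 49.29 N, H = 6.492e+09 Pa, K = 2.012e-07.
By Archard's law, V = K·W·L/H = 2.012e-07 · 49.29 · 69.38 / 6.492e+09 = 1.060e-13 m³.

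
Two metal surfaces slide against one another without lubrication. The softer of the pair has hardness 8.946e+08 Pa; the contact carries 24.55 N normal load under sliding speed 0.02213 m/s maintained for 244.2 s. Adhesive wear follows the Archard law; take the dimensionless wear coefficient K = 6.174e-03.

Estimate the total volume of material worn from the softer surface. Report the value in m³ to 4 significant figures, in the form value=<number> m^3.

The intermediates are displayed rounded; all arithmetic carries full precision, and one final rounding, at 4 significant figures.
Convert: Total distance L = v·t = 0.02213 m/s × 244.2 s = 5.404 m.
As SI base values: W = 24.55 N, H = 8.946e+08 Pa, K = 6.174e-03.
Worn volume V = K·W·L/H = 6.174e-03 · 24.55 · 5.404 / 8.946e+08 = 9.156e-10 m³.

value=9.156e-10 m^3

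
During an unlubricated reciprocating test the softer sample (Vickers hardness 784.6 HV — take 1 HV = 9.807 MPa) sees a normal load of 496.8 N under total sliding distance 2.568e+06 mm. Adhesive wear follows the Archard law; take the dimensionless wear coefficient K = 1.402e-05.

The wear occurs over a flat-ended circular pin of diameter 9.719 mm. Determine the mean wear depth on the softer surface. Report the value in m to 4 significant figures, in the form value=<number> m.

Displayed values are rounded; the algebra runs at full float precision — a single final rounding, at four significant digits.
Path length L = 2.568e+06 mm = 2568 m.
Hardness H = 784.6 HV × 9.807 MPa/HV = 7695 MPa = 7.695e+09 Pa.
Pin diameter d = 9.719 mm = 0.009719 m. Contact area A = π·d²/4 = π·(0.009719 m)²/4 = 7.419e-05 m².
SI base units throughout: W = 496.8 N, H = 7.695e+09 Pa, K = 1.402e-05.
Archard relation: V = K·W·L/H = 1.402e-05 · 496.8 · 2568 / 7.695e+09 = 2.325e-09 m³.
Depth h = V/A = 2.325e-09 / 7.419e-05 = 3.133e-05 m.

value=3.133e-05 m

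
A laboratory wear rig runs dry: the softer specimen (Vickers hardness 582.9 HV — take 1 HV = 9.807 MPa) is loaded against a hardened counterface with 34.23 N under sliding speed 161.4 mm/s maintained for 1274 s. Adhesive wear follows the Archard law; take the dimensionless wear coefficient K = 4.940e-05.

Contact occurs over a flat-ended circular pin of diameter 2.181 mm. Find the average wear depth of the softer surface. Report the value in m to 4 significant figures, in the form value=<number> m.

Shown intermediates are rounded — all working math runs at full precision — rounded once at the end, at four significant figures.
Convert: Sliding speed v = 161.4 mm/s = 0.1614 m/s. Sliding distance L = v·t = 0.1614 m/s × 1274 s = 205.6 m.
Convert: Hardness H = 582.9 HV × 9.807 MPa/HV = 5717 MPa = 5.717e+09 Pa.
Convert: Pin diameter d = 2.181 mm = 0.002181 m. Contact area A = π·d²/4 = π·(0.002181 m)²/4 = 3.736e-06 m².
Working in SI base units: W = 34.23 N, H = 5.717e+09 Pa, K = 4.940e-05.
Apply Archard: V = K·W·L/H = 4.940e-05 · 34.23 · 205.6 / 5.717e+09 = 6.082e-11 m³.
Average depth h = V/A = 6.082e-11 / 3.736e-06 = 1.628e-05 m.

value=1.628e-05 m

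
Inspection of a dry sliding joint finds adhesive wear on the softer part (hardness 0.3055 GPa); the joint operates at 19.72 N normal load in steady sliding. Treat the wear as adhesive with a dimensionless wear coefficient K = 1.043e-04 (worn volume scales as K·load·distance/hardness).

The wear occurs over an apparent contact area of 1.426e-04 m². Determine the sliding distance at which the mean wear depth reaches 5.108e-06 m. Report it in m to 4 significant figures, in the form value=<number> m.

The algebra keeps full float precision; the intermediates appear rounded, and rounded just once to 4 significant digits.
Hardness H = 0.3055 GPa = 3.055e+08 Pa.
As SI base values: W = 19.72 N, H = 3.055e+08 Pa, K = 1.043e-04.
At the depth limit, V_lim = h_lim·A = 5.108e-06 · 1.426e-04 = 7.284e-10 m³.
So the life L = V_lim·H/(K·W) = 7.284e-10 · 3.055e+08 / (1.043e-04 · 19.72) = 108.2 m.

value=108.2 m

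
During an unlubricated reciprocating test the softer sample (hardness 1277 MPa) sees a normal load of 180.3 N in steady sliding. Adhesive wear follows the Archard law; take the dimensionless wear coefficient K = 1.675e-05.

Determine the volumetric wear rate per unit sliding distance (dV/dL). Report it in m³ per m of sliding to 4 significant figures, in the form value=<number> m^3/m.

value=2.365e-12 m^3/m

The algebra runs at full float precision; intermediate values are shown rounded. Rounded just once, at four significant digits.
Convert: Hardness H = 1277 MPa = 1.277e+09 Pa.
In SI base units: W = 180.3 N, H = 1.277e+09 Pa, K = 1.675e-05.
Sliding wear rate dV/dL = K·W/H (independent of L): 1.675e-05 · 180.3 / 1.277e+09 = 2.365e-12 m³/m.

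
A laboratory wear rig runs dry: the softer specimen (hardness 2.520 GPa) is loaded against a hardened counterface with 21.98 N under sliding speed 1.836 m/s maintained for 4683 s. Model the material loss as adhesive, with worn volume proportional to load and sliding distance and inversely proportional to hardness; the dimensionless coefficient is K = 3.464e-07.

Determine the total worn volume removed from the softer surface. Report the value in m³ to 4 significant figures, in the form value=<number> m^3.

The algebra maintains exact precision. Displayed values are rounded; rounded once at the end to 4 significant digits.
Convert: Sliding distance L = v·t = 1.836 m/s × 4683 s = 8598 m.
Convert: Hardness H = 2.520 GPa = 2.520e+09 Pa.
As SI base values: W = 21.98 N, H = 2.520e+09 Pa, K = 3.464e-07.
Worn volume V = K·W·L/H = 3.464e-07 · 21.98 · 8598 / 2.520e+09 = 2.598e-11 m³.

value=2.598e-11 m^3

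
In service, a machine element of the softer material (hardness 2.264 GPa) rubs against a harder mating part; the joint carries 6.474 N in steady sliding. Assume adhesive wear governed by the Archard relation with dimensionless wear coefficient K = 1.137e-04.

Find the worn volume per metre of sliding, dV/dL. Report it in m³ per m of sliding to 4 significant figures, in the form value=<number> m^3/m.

Every step keeps full precision. Shown intermediates are rounded, and rounded just once to 4 significant digits.
Hardness H = 2.264 GPa = 2.264e+09 Pa.
Restated in SI base units: W = 6.474 N, H = 2.264e+09 Pa, K = 1.137e-04.
The wear rate dV/dL = K·W/H (independent of L): 1.137e-04 · 6.474 / 2.264e+09 = 3.251e-13 m³/m.

value=3.251e-13 m^3/m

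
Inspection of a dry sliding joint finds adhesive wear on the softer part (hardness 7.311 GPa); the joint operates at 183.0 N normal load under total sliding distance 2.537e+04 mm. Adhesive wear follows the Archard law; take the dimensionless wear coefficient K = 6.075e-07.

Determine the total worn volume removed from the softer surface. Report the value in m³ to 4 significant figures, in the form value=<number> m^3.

The computation holds exact precision, and displayed values are rounded — a single final rounding, at four significant figures.
Convert: Distance L = 2.537e+04 mm = 25.37 m.
Convert: Hardness H = 7.311 GPa = 7.311e+09 Pa.
As SI base values: W = 183.0 N, H = 7.311e+09 Pa, K = 6.075e-07.
Volume removed: V = K·W·L/H = 6.075e-07 · 183.0 · 25.37 / 7.311e+09 = 3.858e-13 m³.

value=3.858e-13 m^3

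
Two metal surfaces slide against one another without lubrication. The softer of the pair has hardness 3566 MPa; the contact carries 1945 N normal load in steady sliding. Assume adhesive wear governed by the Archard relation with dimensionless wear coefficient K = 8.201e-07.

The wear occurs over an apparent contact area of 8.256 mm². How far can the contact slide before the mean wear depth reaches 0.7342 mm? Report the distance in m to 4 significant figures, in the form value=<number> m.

The intermediates are printed rounded — each operation holds exact precision; a single final rounding to four significant figures.
Hardness H = 3566 MPa = 3.566e+09 Pa.
Contact area A = 8.256 mm² = 8.256e-06 m².
Depth limit h_lim = 0.7342 mm = 7.342e-04 m.
In SI base units, W = 1945 N, H = 3.566e+09 Pa, K = 8.201e-07.
Wearable volume V_lim = h_lim·A = 7.342e-04 · 8.256e-06 = 6.062e-09 m³.
Inverting, life L = V_lim·H/(K·W) = 6.062e-09 · 3.566e+09 / (8.201e-07 · 1945) = 1.355e+04 m.

value=1.355e+04 m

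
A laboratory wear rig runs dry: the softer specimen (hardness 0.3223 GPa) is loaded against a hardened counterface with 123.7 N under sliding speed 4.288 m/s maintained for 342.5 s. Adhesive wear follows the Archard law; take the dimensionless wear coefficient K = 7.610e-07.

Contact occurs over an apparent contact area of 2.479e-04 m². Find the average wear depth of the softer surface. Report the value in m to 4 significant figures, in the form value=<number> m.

Each operation holds full float precision — intermediate values are displayed rounded — rounded just once, at 4 significant figures.
Convert: Total distance L = v·t = 4.288 m/s × 342.5 s = 1469 m.
Convert: Hardness H = 0.3223 GPa = 3.223e+08 Pa.
Restated in SI base units: W = 123.7 N, H = 3.223e+08 Pa, K = 7.610e-07.
Archard volume V = K·W·L/H = 7.610e-07 · 123.7 · 1469 / 3.223e+08 = 4.290e-10 m³.
Mean wear depth h = V/A = 4.290e-10 / 2.479e-04 = 1.730e-06 m.

value=1.730e-06 m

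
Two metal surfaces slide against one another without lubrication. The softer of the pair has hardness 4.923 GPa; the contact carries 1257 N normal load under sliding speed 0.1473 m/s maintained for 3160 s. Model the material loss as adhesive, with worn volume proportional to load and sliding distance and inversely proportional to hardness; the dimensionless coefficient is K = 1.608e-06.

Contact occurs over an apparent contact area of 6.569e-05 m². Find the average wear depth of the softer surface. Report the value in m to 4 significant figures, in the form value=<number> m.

Intermediate values are shown rounded; all working math runs at full float precision — a single final rounding, at four significant digits.
Convert: Path length L = v·t = 0.1473 m/s × 3160 s = 465.5 m.
Convert: Hardness H = 4.923 GPa = 4.923e+09 Pa.
Collected in SI base units: W = 1257 N, H = 4.923e+09 Pa, K = 1.608e-06.
Volume removed: V = K·W·L/H = 1.608e-06 · 1257 · 465.5 / 4.923e+09 = 1.911e-10 m³.
Depth of wear h = V/A = 1.911e-10 / 6.569e-05 = 2.909e-06 m.

value=2.909e-06 m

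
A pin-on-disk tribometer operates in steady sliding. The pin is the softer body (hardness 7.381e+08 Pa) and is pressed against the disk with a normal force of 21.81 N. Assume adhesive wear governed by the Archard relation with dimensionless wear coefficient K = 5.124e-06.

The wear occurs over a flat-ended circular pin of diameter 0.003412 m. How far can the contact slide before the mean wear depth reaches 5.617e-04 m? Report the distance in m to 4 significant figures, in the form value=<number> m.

value=3.392e+04 m

Intermediate values are printed rounded, and all arithmetic holds full float precision — a lone final rounding to four significant figures.
Contact area A = π·d²/4 = π·(0.003412 m)²/4 = 9.143e-06 m².
In SI base units, W = 21.81 N, H = 7.381e+08 Pa, K = 5.124e-06.
Permissible volume V_lim = h_lim·A = 5.617e-04 · 9.143e-06 = 5.136e-09 m³.
Inverting, life L = V_lim·H/(K·W) = 5.136e-09 · 7.381e+08 / (5.124e-06 · 21.81) = 3.392e+04 m.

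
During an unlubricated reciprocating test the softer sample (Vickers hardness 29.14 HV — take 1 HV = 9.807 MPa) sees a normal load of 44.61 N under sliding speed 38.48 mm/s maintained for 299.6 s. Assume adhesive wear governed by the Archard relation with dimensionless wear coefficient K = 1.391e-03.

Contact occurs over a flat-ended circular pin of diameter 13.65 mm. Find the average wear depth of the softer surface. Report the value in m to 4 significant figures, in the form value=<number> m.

Every step runs at full float precision, and the intermediates are shown rounded, and a single final rounding to four significant digits.
Sliding speed v = 38.48 mm/s = 0.03848 m/s. The distance L = v·t = 0.03848 m/s × 299.6 s = 11.53 m.
Hardness H = 29.14 HV × 9.807 MPa/HV = 285.8 MPa = 2.858e+08 Pa.
Pin diameter d = 13.65 mm = 0.01365 m. Contact area A = π·d²/4 = π·(0.01365 m)²/4 = 1.463e-04 m².
As SI base values: W = 44.61 N, H = 2.858e+08 Pa, K = 1.391e-03.
Volume removed: V = K·W·L/H = 1.391e-03 · 44.61 · 11.53 / 2.858e+08 = 2.503e-09 m³.
Depth h = V/A = 2.503e-09 / 1.463e-04 = 1.711e-05 m.

value=1.711e-05 m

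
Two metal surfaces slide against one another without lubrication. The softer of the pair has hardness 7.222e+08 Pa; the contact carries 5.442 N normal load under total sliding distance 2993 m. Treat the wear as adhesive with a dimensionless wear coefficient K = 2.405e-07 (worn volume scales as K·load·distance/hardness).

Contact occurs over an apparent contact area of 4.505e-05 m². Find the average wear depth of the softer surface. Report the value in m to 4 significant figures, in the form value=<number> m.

value=1.204e-07 m

Every step runs at full float precision — intermediate values are printed rounded, and a single final rounding to 4 significant figures.
Collected in SI base units: W = 5.442 N, H = 7.222e+08 Pa, K = 2.405e-07.
Apply Archard: V = K·W·L/H = 2.405e-07 · 5.442 · 2993 / 7.222e+08 = 5.424e-12 m³.
Average depth h = V/A = 5.424e-12 / 4.505e-05 = 1.204e-07 m.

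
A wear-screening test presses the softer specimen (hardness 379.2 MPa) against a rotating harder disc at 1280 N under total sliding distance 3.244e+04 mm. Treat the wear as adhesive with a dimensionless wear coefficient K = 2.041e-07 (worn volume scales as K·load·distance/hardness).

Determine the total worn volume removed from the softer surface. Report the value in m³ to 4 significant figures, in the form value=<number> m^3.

value=2.235e-11 m^3

Intermediate values are shown rounded; each operation holds full float precision — one last rounding: 4 significant digits.
Sliding distance L = 3.244e+04 mm = 32.44 m.
Hardness H = 379.2 MPa = 3.792e+08 Pa.
Expressed in SI base units: W = 1280 N, H = 3.792e+08 Pa, K = 2.041e-07.
Archard volume V = K·W·L/H = 2.041e-07 · 1280 · 32.44 / 3.792e+08 = 2.235e-11 m³.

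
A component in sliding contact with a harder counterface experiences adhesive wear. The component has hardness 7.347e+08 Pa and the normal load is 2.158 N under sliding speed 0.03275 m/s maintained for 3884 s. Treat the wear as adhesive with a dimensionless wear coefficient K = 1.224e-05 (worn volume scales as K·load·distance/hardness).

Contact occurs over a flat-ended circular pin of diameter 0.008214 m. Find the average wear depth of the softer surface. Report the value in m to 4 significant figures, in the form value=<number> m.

The algebra maintains full float precision, and the intermediates are printed rounded, and one final rounding: four significant digits.
Convert: Distance covered L = v·t = 0.03275 m/s × 3884 s = 127.2 m.
Convert: Contact area A = π·d²/4 = π·(0.008214 m)²/4 = 5.299e-05 m².
In SI base units, W = 2.158 N, H = 7.347e+08 Pa, K = 1.224e-05.
Worn volume V = K·W·L/H = 1.224e-05 · 2.158 · 127.2 / 7.347e+08 = 4.573e-12 m³.
Average depth h = V/A = 4.573e-12 / 5.299e-05 = 8.630e-08 m.

value=8.630e-08 m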